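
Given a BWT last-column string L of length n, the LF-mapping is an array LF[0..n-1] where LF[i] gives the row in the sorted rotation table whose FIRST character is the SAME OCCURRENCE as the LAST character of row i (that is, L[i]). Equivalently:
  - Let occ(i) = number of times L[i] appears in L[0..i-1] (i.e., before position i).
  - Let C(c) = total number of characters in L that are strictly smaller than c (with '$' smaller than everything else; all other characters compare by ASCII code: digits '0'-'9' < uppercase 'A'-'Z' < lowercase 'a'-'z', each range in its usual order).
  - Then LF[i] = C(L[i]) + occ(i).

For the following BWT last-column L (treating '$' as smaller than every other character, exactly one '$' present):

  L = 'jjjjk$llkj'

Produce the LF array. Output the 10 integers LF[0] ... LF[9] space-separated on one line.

Char counts: '$':1, 'j':5, 'k':2, 'l':2
C (first-col start): C('$')=0, C('j')=1, C('k')=6, C('l')=8
L[0]='j': occ=0, LF[0]=C('j')+0=1+0=1
L[1]='j': occ=1, LF[1]=C('j')+1=1+1=2
L[2]='j': occ=2, LF[2]=C('j')+2=1+2=3
L[3]='j': occ=3, LF[3]=C('j')+3=1+3=4
L[4]='k': occ=0, LF[4]=C('k')+0=6+0=6
L[5]='$': occ=0, LF[5]=C('$')+0=0+0=0
L[6]='l': occ=0, LF[6]=C('l')+0=8+0=8
L[7]='l': occ=1, LF[7]=C('l')+1=8+1=9
L[8]='k': occ=1, LF[8]=C('k')+1=6+1=7
L[9]='j': occ=4, LF[9]=C('j')+4=1+4=5

Answer: 1 2 3 4 6 0 8 9 7 5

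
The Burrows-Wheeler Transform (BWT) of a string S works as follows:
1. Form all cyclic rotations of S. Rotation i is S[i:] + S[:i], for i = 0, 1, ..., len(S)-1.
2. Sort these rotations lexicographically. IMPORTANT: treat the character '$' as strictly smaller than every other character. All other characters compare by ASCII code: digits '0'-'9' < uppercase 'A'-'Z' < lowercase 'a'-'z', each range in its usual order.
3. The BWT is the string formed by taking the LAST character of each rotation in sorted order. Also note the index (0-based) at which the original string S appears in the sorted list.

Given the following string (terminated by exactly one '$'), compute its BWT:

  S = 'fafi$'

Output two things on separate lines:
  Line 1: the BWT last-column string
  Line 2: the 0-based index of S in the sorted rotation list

All 5 rotations (rotation i = S[i:]+S[:i]):
  rot[0] = fafi$
  rot[1] = afi$f
  rot[2] = fi$fa
  rot[3] = i$faf
  rot[4] = $fafi
Sorted (with $ < everything):
  sorted[0] = $fafi  (last char: 'i')
  sorted[1] = afi$f  (last char: 'f')
  sorted[2] = fafi$  (last char: '$')
  sorted[3] = fi$fa  (last char: 'a')
  sorted[4] = i$faf  (last char: 'f')
Last column: if$af
Original string S is at sorted index 2

Answer: if$af
2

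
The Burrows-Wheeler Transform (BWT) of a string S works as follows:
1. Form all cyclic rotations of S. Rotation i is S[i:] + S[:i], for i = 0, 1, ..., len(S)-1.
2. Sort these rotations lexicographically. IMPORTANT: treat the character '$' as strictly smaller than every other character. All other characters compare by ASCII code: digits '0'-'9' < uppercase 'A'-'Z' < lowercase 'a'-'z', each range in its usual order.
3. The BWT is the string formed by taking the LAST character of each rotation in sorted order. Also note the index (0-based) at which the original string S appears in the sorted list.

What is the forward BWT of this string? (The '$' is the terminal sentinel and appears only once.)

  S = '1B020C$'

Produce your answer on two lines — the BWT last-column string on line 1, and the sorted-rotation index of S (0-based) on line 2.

All 7 rotations (rotation i = S[i:]+S[:i]):
  rot[0] = 1B020C$
  rot[1] = B020C$1
  rot[2] = 020C$1B
  rot[3] = 20C$1B0
  rot[4] = 0C$1B02
  rot[5] = C$1B020
  rot[6] = $1B020C
Sorted (with $ < everything):
  sorted[0] = $1B020C  (last char: 'C')
  sorted[1] = 020C$1B  (last char: 'B')
  sorted[2] = 0C$1B02  (last char: '2')
  sorted[3] = 1B020C$  (last char: '$')
  sorted[4] = 20C$1B0  (last char: '0')
  sorted[5] = B020C$1  (last char: '1')
  sorted[6] = C$1B020  (last char: '0')
Last column: CB2$010
Original string S is at sorted index 3

Answer: CB2$010
3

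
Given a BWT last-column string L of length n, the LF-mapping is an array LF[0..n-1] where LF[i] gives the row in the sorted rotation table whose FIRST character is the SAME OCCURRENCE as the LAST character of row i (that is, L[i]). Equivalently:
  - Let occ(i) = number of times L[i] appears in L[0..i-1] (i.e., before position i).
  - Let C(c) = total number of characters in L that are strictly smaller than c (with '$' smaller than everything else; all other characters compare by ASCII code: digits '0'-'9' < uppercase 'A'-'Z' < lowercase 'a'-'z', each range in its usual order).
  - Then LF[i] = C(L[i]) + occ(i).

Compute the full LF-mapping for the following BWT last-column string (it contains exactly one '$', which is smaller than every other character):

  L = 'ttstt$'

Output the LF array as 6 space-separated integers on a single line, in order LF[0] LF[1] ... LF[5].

Char counts: '$':1, 's':1, 't':4
C (first-col start): C('$')=0, C('s')=1, C('t')=2
L[0]='t': occ=0, LF[0]=C('t')+0=2+0=2
L[1]='t': occ=1, LF[1]=C('t')+1=2+1=3
L[2]='s': occ=0, LF[2]=C('s')+0=1+0=1
L[3]='t': occ=2, LF[3]=C('t')+2=2+2=4
L[4]='t': occ=3, LF[4]=C('t')+3=2+3=5
L[5]='$': occ=0, LF[5]=C('$')+0=0+0=0

Answer: 2 3 1 4 5 0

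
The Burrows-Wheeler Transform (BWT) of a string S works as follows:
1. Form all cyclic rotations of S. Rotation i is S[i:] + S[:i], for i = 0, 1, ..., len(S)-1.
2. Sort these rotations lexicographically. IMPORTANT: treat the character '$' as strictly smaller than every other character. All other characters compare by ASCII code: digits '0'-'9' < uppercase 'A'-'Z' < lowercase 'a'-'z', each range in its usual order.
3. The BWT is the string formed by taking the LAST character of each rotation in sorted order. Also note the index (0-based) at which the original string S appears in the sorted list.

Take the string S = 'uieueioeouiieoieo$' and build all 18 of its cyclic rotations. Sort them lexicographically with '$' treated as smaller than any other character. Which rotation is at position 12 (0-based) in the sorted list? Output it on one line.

All 18 rotations (rotation i = S[i:]+S[:i]):
  rot[0] = uieueioeouiieoieo$
  rot[1] = ieueioeouiieoieo$u
  rot[2] = eueioeouiieoieo$ui
  rot[3] = ueioeouiieoieo$uie
  rot[4] = eioeouiieoieo$uieu
  rot[5] = ioeouiieoieo$uieue
  rot[6] = oeouiieoieo$uieuei
  rot[7] = eouiieoieo$uieueio
  rot[8] = ouiieoieo$uieueioe
  rot[9] = uiieoieo$uieueioeo
  rot[10] = iieoieo$uieueioeou
  rot[11] = ieoieo$uieueioeoui
  rot[12] = eoieo$uieueioeouii
  rot[13] = oieo$uieueioeouiie
  rot[14] = ieo$uieueioeouiieo
  rot[15] = eo$uieueioeouiieoi
  rot[16] = o$uieueioeouiieoie
  rot[17] = $uieueioeouiieoieo
Sorted (with $ < everything):
  sorted[0] = $uieueioeouiieoieo
  sorted[1] = eioeouiieoieo$uieu
  sorted[2] = eo$uieueioeouiieoi
  sorted[3] = eoieo$uieueioeouii
  sorted[4] = eouiieoieo$uieueio
  sorted[5] = eueioeouiieoieo$ui
  sorted[6] = ieo$uieueioeouiieo
  sorted[7] = ieoieo$uieueioeoui
  sorted[8] = ieueioeouiieoieo$u
  sorted[9] = iieoieo$uieueioeou
  sorted[10] = ioeouiieoieo$uieue
  sorted[11] = o$uieueioeouiieoie
  sorted[12] = oeouiieoieo$uieuei
  sorted[13] = oieo$uieueioeouiie
  sorted[14] = ouiieoieo$uieueioe
  sorted[15] = ueioeouiieoieo$uie
  sorted[16] = uieueioeouiieoieo$
  sorted[17] = uiieoieo$uieueioeo
sorted[12] = oeouiieoieo$uieuei

Answer: oeouiieoieo$uieuei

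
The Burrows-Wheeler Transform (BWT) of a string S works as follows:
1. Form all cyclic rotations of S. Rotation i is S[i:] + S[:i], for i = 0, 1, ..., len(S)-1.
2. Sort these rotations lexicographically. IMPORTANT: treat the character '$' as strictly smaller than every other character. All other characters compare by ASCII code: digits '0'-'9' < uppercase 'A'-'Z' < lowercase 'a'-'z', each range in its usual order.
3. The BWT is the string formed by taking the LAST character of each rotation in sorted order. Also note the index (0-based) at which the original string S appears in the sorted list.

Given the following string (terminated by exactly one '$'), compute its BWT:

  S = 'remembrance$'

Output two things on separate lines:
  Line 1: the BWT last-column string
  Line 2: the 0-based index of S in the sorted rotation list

All 12 rotations (rotation i = S[i:]+S[:i]):
  rot[0] = remembrance$
  rot[1] = emembrance$r
  rot[2] = membrance$re
  rot[3] = embrance$rem
  rot[4] = mbrance$reme
  rot[5] = brance$remem
  rot[6] = rance$rememb
  rot[7] = ance$remembr
  rot[8] = nce$remembra
  rot[9] = ce$remembran
  rot[10] = e$remembranc
  rot[11] = $remembrance
Sorted (with $ < everything):
  sorted[0] = $remembrance  (last char: 'e')
  sorted[1] = ance$remembr  (last char: 'r')
  sorted[2] = brance$remem  (last char: 'm')
  sorted[3] = ce$remembran  (last char: 'n')
  sorted[4] = e$remembranc  (last char: 'c')
  sorted[5] = embrance$rem  (last char: 'm')
  sorted[6] = emembrance$r  (last char: 'r')
  sorted[7] = mbrance$reme  (last char: 'e')
  sorted[8] = membrance$re  (last char: 'e')
  sorted[9] = nce$remembra  (last char: 'a')
  sorted[10] = rance$rememb  (last char: 'b')
  sorted[11] = remembrance$  (last char: '$')
Last column: ermncmreeab$
Original string S is at sorted index 11

Answer: ermncmreeab$
11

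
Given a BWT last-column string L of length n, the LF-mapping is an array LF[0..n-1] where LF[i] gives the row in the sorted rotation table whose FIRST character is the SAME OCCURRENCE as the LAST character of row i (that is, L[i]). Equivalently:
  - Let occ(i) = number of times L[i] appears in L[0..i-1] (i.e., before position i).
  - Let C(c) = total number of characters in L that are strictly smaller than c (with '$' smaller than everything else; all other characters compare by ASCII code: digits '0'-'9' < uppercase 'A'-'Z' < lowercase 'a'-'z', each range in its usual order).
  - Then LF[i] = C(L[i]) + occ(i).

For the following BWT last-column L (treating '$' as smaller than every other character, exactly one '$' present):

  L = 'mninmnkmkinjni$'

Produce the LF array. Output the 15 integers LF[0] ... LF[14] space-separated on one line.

Answer: 7 10 1 11 8 12 5 9 6 2 13 4 14 3 0

Derivation:
Char counts: '$':1, 'i':3, 'j':1, 'k':2, 'm':3, 'n':5
C (first-col start): C('$')=0, C('i')=1, C('j')=4, C('k')=5, C('m')=7, C('n')=10
L[0]='m': occ=0, LF[0]=C('m')+0=7+0=7
L[1]='n': occ=0, LF[1]=C('n')+0=10+0=10
L[2]='i': occ=0, LF[2]=C('i')+0=1+0=1
L[3]='n': occ=1, LF[3]=C('n')+1=10+1=11
L[4]='m': occ=1, LF[4]=C('m')+1=7+1=8
L[5]='n': occ=2, LF[5]=C('n')+2=10+2=12
L[6]='k': occ=0, LF[6]=C('k')+0=5+0=5
L[7]='m': occ=2, LF[7]=C('m')+2=7+2=9
L[8]='k': occ=1, LF[8]=C('k')+1=5+1=6
L[9]='i': occ=1, LF[9]=C('i')+1=1+1=2
L[10]='n': occ=3, LF[10]=C('n')+3=10+3=13
L[11]='j': occ=0, LF[11]=C('j')+0=4+0=4
L[12]='n': occ=4, LF[12]=C('n')+4=10+4=14
L[13]='i': occ=2, LF[13]=C('i')+2=1+2=3
L[14]='$': occ=0, LF[14]=C('$')+0=0+0=0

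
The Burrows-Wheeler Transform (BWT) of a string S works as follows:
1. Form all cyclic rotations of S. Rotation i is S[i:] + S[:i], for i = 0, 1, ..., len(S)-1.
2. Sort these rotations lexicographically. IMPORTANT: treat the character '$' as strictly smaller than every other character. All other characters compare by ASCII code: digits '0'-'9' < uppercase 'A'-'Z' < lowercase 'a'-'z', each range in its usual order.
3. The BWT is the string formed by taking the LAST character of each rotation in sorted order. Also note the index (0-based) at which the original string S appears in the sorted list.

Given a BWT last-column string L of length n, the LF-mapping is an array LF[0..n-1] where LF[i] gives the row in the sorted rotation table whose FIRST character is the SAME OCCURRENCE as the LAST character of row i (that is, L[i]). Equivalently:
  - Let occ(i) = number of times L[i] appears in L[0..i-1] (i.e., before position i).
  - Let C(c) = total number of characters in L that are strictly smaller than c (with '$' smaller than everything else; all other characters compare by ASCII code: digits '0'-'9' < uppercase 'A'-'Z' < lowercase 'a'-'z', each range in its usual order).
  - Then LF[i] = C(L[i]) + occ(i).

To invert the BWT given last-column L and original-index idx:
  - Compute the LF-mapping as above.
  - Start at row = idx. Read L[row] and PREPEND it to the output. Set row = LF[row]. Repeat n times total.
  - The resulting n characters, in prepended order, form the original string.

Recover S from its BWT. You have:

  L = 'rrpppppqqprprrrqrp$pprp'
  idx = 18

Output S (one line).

Answer: rqpprrrppppppprqprprqr$

Derivation:
LF mapping: 15 16 1 2 3 4 5 12 13 6 17 7 18 19 20 14 21 8 0 9 10 22 11
Walk LF starting at row 18, prepending L[row]:
  step 1: row=18, L[18]='$', prepend. Next row=LF[18]=0
  step 2: row=0, L[0]='r', prepend. Next row=LF[0]=15
  step 3: row=15, L[15]='q', prepend. Next row=LF[15]=14
  step 4: row=14, L[14]='r', prepend. Next row=LF[14]=20
  step 5: row=20, L[20]='p', prepend. Next row=LF[20]=10
  step 6: row=10, L[10]='r', prepend. Next row=LF[10]=17
  step 7: row=17, L[17]='p', prepend. Next row=LF[17]=8
  step 8: row=8, L[8]='q', prepend. Next row=LF[8]=13
  step 9: row=13, L[13]='r', prepend. Next row=LF[13]=19
  step 10: row=19, L[19]='p', prepend. Next row=LF[19]=9
  step 11: row=9, L[9]='p', prepend. Next row=LF[9]=6
  step 12: row=6, L[6]='p', prepend. Next row=LF[6]=5
  step 13: row=5, L[5]='p', prepend. Next row=LF[5]=4
  step 14: row=4, L[4]='p', prepend. Next row=LF[4]=3
  step 15: row=3, L[3]='p', prepend. Next row=LF[3]=2
  step 16: row=2, L[2]='p', prepend. Next row=LF[2]=1
  step 17: row=1, L[1]='r', prepend. Next row=LF[1]=16
  step 18: row=16, L[16]='r', prepend. Next row=LF[16]=21
  step 19: row=21, L[21]='r', prepend. Next row=LF[21]=22
  step 20: row=22, L[22]='p', prepend. Next row=LF[22]=11
  step 21: row=11, L[11]='p', prepend. Next row=LF[11]=7
  step 22: row=7, L[7]='q', prepend. Next row=LF[7]=12
  step 23: row=12, L[12]='r', prepend. Next row=LF[12]=18
Reversed output: rqpprrrppppppprqprprqr$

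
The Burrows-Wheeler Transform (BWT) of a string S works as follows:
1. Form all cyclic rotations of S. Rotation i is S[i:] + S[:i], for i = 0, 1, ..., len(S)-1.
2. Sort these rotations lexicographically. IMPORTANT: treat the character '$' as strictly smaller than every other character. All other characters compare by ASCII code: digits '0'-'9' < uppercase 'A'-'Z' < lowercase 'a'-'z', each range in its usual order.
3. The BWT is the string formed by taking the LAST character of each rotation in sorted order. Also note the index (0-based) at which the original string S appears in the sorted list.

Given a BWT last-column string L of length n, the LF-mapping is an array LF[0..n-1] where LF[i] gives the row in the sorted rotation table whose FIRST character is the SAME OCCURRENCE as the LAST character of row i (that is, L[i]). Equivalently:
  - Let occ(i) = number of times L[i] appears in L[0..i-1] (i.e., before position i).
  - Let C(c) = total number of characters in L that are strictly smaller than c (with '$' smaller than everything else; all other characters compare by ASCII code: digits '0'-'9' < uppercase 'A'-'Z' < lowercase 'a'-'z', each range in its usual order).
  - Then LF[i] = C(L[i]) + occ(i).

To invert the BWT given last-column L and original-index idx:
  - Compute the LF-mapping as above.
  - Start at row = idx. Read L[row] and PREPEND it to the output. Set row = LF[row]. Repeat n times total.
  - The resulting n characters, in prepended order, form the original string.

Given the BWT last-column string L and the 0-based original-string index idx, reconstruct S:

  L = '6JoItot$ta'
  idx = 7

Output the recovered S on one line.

Answer: tattooIJ6$

Derivation:
LF mapping: 1 3 5 2 7 6 8 0 9 4
Walk LF starting at row 7, prepending L[row]:
  step 1: row=7, L[7]='$', prepend. Next row=LF[7]=0
  step 2: row=0, L[0]='6', prepend. Next row=LF[0]=1
  step 3: row=1, L[1]='J', prepend. Next row=LF[1]=3
  step 4: row=3, L[3]='I', prepend. Next row=LF[3]=2
  step 5: row=2, L[2]='o', prepend. Next row=LF[2]=5
  step 6: row=5, L[5]='o', prepend. Next row=LF[5]=6
  step 7: row=6, L[6]='t', prepend. Next row=LF[6]=8
  step 8: row=8, L[8]='t', prepend. Next row=LF[8]=9
  step 9: row=9, L[9]='a', prepend. Next row=LF[9]=4
  step 10: row=4, L[4]='t', prepend. Next row=LF[4]=7
Reversed output: tattooIJ6$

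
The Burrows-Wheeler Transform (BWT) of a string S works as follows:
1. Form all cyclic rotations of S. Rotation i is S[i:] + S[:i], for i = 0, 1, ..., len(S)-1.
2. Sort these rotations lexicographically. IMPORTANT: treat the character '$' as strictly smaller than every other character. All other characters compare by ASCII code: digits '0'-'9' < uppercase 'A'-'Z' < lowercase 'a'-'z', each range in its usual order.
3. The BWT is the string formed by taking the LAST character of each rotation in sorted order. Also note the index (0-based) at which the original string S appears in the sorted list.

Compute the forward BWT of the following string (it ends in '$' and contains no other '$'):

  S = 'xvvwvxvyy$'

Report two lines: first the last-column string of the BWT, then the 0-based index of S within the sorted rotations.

Answer: yxvwxv$vyv
6

Derivation:
All 10 rotations (rotation i = S[i:]+S[:i]):
  rot[0] = xvvwvxvyy$
  rot[1] = vvwvxvyy$x
  rot[2] = vwvxvyy$xv
  rot[3] = wvxvyy$xvv
  rot[4] = vxvyy$xvvw
  rot[5] = xvyy$xvvwv
  rot[6] = vyy$xvvwvx
  rot[7] = yy$xvvwvxv
  rot[8] = y$xvvwvxvy
  rot[9] = $xvvwvxvyy
Sorted (with $ < everything):
  sorted[0] = $xvvwvxvyy  (last char: 'y')
  sorted[1] = vvwvxvyy$x  (last char: 'x')
  sorted[2] = vwvxvyy$xv  (last char: 'v')
  sorted[3] = vxvyy$xvvw  (last char: 'w')
  sorted[4] = vyy$xvvwvx  (last char: 'x')
  sorted[5] = wvxvyy$xvv  (last char: 'v')
  sorted[6] = xvvwvxvyy$  (last char: '$')
  sorted[7] = xvyy$xvvwv  (last char: 'v')
  sorted[8] = y$xvvwvxvy  (last char: 'y')
  sorted[9] = yy$xvvwvxv  (last char: 'v')
Last column: yxvwxv$vyv
Original string S is at sorted index 6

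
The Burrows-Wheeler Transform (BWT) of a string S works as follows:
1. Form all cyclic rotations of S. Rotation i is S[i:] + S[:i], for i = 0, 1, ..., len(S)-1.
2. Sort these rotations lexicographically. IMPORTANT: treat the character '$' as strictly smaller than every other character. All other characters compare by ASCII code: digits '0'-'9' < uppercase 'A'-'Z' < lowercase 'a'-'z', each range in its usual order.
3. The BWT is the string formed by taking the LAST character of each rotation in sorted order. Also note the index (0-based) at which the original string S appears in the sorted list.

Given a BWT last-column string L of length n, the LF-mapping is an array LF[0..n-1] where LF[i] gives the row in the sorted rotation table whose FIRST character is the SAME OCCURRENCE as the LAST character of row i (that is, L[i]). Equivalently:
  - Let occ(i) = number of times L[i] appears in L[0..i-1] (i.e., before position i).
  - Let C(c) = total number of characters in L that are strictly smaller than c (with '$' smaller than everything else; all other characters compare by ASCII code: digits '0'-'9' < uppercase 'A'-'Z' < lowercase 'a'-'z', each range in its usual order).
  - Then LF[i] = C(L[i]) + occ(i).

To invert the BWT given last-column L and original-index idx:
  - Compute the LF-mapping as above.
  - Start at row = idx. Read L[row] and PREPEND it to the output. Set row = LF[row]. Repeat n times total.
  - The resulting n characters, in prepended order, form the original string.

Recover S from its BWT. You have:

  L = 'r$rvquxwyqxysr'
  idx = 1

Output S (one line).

Answer: qrqwuryxxsyvr$

Derivation:
LF mapping: 3 0 4 8 1 7 10 9 12 2 11 13 6 5
Walk LF starting at row 1, prepending L[row]:
  step 1: row=1, L[1]='$', prepend. Next row=LF[1]=0
  step 2: row=0, L[0]='r', prepend. Next row=LF[0]=3
  step 3: row=3, L[3]='v', prepend. Next row=LF[3]=8
  step 4: row=8, L[8]='y', prepend. Next row=LF[8]=12
  step 5: row=12, L[12]='s', prepend. Next row=LF[12]=6
  step 6: row=6, L[6]='x', prepend. Next row=LF[6]=10
  step 7: row=10, L[10]='x', prepend. Next row=LF[10]=11
  step 8: row=11, L[11]='y', prepend. Next row=LF[11]=13
  step 9: row=13, L[13]='r', prepend. Next row=LF[13]=5
  step 10: row=5, L[5]='u', prepend. Next row=LF[5]=7
  step 11: row=7, L[7]='w', prepend. Next row=LF[7]=9
  step 12: row=9, L[9]='q', prepend. Next row=LF[9]=2
  step 13: row=2, L[2]='r', prepend. Next row=LF[2]=4
  step 14: row=4, L[4]='q', prepend. Next row=LF[4]=1
Reversed output: qrqwuryxxsyvr$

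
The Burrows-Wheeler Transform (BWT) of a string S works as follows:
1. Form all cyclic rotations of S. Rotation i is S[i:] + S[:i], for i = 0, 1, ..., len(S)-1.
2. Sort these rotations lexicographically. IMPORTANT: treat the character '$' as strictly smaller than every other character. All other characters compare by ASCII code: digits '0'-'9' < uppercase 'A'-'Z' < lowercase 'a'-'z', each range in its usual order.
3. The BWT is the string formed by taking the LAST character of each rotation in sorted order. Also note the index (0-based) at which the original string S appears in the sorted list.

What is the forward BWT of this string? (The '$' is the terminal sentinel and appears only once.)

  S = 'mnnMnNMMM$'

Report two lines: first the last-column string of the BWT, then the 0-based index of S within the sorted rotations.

All 10 rotations (rotation i = S[i:]+S[:i]):
  rot[0] = mnnMnNMMM$
  rot[1] = nnMnNMMM$m
  rot[2] = nMnNMMM$mn
  rot[3] = MnNMMM$mnn
  rot[4] = nNMMM$mnnM
  rot[5] = NMMM$mnnMn
  rot[6] = MMM$mnnMnN
  rot[7] = MM$mnnMnNM
  rot[8] = M$mnnMnNMM
  rot[9] = $mnnMnNMMM
Sorted (with $ < everything):
  sorted[0] = $mnnMnNMMM  (last char: 'M')
  sorted[1] = M$mnnMnNMM  (last char: 'M')
  sorted[2] = MM$mnnMnNM  (last char: 'M')
  sorted[3] = MMM$mnnMnN  (last char: 'N')
  sorted[4] = MnNMMM$mnn  (last char: 'n')
  sorted[5] = NMMM$mnnMn  (last char: 'n')
  sorted[6] = mnnMnNMMM$  (last char: '$')
  sorted[7] = nMnNMMM$mn  (last char: 'n')
  sorted[8] = nNMMM$mnnM  (last char: 'M')
  sorted[9] = nnMnNMMM$m  (last char: 'm')
Last column: MMMNnn$nMm
Original string S is at sorted index 6

Answer: MMMNnn$nMm
6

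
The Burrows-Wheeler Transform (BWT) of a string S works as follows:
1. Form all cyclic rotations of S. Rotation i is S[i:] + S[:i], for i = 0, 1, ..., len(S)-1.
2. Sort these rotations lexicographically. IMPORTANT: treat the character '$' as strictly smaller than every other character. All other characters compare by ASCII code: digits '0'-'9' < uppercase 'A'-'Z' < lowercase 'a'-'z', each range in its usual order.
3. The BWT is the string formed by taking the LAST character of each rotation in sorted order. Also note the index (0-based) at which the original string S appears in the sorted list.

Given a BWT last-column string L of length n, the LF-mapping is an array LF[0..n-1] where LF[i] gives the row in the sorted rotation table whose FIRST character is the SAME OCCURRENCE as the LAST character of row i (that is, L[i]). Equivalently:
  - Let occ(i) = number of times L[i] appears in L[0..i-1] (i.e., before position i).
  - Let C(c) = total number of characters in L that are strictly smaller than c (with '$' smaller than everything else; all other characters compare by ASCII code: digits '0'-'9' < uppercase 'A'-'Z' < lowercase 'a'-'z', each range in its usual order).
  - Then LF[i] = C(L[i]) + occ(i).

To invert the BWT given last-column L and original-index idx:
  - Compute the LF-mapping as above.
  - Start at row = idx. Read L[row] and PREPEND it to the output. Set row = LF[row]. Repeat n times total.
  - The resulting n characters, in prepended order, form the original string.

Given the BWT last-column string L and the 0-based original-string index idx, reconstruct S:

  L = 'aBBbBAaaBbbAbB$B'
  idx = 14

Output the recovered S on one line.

LF mapping: 9 3 4 12 5 1 10 11 6 13 14 2 15 7 0 8
Walk LF starting at row 14, prepending L[row]:
  step 1: row=14, L[14]='$', prepend. Next row=LF[14]=0
  step 2: row=0, L[0]='a', prepend. Next row=LF[0]=9
  step 3: row=9, L[9]='b', prepend. Next row=LF[9]=13
  step 4: row=13, L[13]='B', prepend. Next row=LF[13]=7
  step 5: row=7, L[7]='a', prepend. Next row=LF[7]=11
  step 6: row=11, L[11]='A', prepend. Next row=LF[11]=2
  step 7: row=2, L[2]='B', prepend. Next row=LF[2]=4
  step 8: row=4, L[4]='B', prepend. Next row=LF[4]=5
  step 9: row=5, L[5]='A', prepend. Next row=LF[5]=1
  step 10: row=1, L[1]='B', prepend. Next row=LF[1]=3
  step 11: row=3, L[3]='b', prepend. Next row=LF[3]=12
  step 12: row=12, L[12]='b', prepend. Next row=LF[12]=15
  step 13: row=15, L[15]='B', prepend. Next row=LF[15]=8
  step 14: row=8, L[8]='B', prepend. Next row=LF[8]=6
  step 15: row=6, L[6]='a', prepend. Next row=LF[6]=10
  step 16: row=10, L[10]='b', prepend. Next row=LF[10]=14
Reversed output: baBBbbBABBAaBba$

Answer: baBBbbBABBAaBba$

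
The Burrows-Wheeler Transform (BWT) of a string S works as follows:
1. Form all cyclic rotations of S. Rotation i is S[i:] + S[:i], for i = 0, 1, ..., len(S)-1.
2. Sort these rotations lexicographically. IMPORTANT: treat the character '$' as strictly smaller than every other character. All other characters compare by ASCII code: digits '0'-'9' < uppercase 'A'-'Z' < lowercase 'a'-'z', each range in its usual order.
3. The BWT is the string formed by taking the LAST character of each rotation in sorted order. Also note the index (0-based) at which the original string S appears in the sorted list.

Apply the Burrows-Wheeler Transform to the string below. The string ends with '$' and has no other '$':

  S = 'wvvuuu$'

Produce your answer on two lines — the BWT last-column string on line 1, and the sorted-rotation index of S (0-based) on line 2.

All 7 rotations (rotation i = S[i:]+S[:i]):
  rot[0] = wvvuuu$
  rot[1] = vvuuu$w
  rot[2] = vuuu$wv
  rot[3] = uuu$wvv
  rot[4] = uu$wvvu
  rot[5] = u$wvvuu
  rot[6] = $wvvuuu
Sorted (with $ < everything):
  sorted[0] = $wvvuuu  (last char: 'u')
  sorted[1] = u$wvvuu  (last char: 'u')
  sorted[2] = uu$wvvu  (last char: 'u')
  sorted[3] = uuu$wvv  (last char: 'v')
  sorted[4] = vuuu$wv  (last char: 'v')
  sorted[5] = vvuuu$w  (last char: 'w')
  sorted[6] = wvvuuu$  (last char: '$')
Last column: uuuvvw$
Original string S is at sorted index 6

Answer: uuuvvw$
6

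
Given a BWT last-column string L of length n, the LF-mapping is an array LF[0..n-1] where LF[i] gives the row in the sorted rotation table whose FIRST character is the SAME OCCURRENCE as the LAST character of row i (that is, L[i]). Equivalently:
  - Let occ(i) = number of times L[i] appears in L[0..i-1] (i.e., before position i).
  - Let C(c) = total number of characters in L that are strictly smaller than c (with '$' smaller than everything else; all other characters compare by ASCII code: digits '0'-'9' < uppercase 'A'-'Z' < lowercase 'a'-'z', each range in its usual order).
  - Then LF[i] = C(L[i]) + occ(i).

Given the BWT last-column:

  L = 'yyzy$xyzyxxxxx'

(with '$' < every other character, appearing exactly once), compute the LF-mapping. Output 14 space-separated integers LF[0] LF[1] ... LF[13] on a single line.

Char counts: '$':1, 'x':6, 'y':5, 'z':2
C (first-col start): C('$')=0, C('x')=1, C('y')=7, C('z')=12
L[0]='y': occ=0, LF[0]=C('y')+0=7+0=7
L[1]='y': occ=1, LF[1]=C('y')+1=7+1=8
L[2]='z': occ=0, LF[2]=C('z')+0=12+0=12
L[3]='y': occ=2, LF[3]=C('y')+2=7+2=9
L[4]='$': occ=0, LF[4]=C('$')+0=0+0=0
L[5]='x': occ=0, LF[5]=C('x')+0=1+0=1
L[6]='y': occ=3, LF[6]=C('y')+3=7+3=10
L[7]='z': occ=1, LF[7]=C('z')+1=12+1=13
L[8]='y': occ=4, LF[8]=C('y')+4=7+4=11
L[9]='x': occ=1, LF[9]=C('x')+1=1+1=2
L[10]='x': occ=2, LF[10]=C('x')+2=1+2=3
L[11]='x': occ=3, LF[11]=C('x')+3=1+3=4
L[12]='x': occ=4, LF[12]=C('x')+4=1+4=5
L[13]='x': occ=5, LF[13]=C('x')+5=1+5=6

Answer: 7 8 12 9 0 1 10 13 11 2 3 4 5 6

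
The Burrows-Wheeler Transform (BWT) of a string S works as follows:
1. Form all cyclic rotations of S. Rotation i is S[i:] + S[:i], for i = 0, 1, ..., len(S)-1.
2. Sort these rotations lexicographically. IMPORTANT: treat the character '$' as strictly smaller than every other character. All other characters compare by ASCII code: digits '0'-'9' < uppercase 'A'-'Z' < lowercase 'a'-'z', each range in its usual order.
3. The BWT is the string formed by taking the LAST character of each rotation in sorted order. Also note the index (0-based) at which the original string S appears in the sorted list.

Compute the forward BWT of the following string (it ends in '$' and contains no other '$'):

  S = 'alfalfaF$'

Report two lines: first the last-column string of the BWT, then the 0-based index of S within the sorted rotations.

All 9 rotations (rotation i = S[i:]+S[:i]):
  rot[0] = alfalfaF$
  rot[1] = lfalfaF$a
  rot[2] = falfaF$al
  rot[3] = alfaF$alf
  rot[4] = lfaF$alfa
  rot[5] = faF$alfal
  rot[6] = aF$alfalf
  rot[7] = F$alfalfa
  rot[8] = $alfalfaF
Sorted (with $ < everything):
  sorted[0] = $alfalfaF  (last char: 'F')
  sorted[1] = F$alfalfa  (last char: 'a')
  sorted[2] = aF$alfalf  (last char: 'f')
  sorted[3] = alfaF$alf  (last char: 'f')
  sorted[4] = alfalfaF$  (last char: '$')
  sorted[5] = faF$alfal  (last char: 'l')
  sorted[6] = falfaF$al  (last char: 'l')
  sorted[7] = lfaF$alfa  (last char: 'a')
  sorted[8] = lfalfaF$a  (last char: 'a')
Last column: Faff$llaa
Original string S is at sorted index 4

Answer: Faff$llaa
4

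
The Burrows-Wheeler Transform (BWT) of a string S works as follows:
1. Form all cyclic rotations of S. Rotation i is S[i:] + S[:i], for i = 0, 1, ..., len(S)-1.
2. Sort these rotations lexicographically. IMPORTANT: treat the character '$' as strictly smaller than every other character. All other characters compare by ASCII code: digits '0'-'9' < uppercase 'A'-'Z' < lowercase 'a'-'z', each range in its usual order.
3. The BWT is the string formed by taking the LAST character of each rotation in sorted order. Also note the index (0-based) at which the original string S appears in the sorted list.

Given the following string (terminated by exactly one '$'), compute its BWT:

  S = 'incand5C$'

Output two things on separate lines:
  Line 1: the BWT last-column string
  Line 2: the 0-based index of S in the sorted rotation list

All 9 rotations (rotation i = S[i:]+S[:i]):
  rot[0] = incand5C$
  rot[1] = ncand5C$i
  rot[2] = cand5C$in
  rot[3] = and5C$inc
  rot[4] = nd5C$inca
  rot[5] = d5C$incan
  rot[6] = 5C$incand
  rot[7] = C$incand5
  rot[8] = $incand5C
Sorted (with $ < everything):
  sorted[0] = $incand5C  (last char: 'C')
  sorted[1] = 5C$incand  (last char: 'd')
  sorted[2] = C$incand5  (last char: '5')
  sorted[3] = and5C$inc  (last char: 'c')
  sorted[4] = cand5C$in  (last char: 'n')
  sorted[5] = d5C$incan  (last char: 'n')
  sorted[6] = incand5C$  (last char: '$')
  sorted[7] = ncand5C$i  (last char: 'i')
  sorted[8] = nd5C$inca  (last char: 'a')
Last column: Cd5cnn$ia
Original string S is at sorted index 6

Answer: Cd5cnn$ia
6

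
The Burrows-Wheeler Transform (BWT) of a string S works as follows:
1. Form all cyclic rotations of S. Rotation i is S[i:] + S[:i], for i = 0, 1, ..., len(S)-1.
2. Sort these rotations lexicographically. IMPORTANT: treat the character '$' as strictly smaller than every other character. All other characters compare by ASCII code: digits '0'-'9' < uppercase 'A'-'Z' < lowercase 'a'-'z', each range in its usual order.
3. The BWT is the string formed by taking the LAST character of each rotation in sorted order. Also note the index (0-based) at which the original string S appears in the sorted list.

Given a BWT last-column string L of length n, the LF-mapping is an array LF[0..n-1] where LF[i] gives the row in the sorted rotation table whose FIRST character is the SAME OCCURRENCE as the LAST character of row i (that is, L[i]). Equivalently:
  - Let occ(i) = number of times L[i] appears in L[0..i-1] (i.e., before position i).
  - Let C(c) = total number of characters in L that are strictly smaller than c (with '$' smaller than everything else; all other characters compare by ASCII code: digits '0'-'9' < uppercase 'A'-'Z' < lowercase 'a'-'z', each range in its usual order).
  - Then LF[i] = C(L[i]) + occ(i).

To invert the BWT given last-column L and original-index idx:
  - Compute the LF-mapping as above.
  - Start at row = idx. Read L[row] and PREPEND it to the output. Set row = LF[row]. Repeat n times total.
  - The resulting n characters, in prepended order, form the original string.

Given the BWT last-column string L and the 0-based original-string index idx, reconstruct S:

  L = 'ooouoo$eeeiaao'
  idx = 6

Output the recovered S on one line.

Answer: ioeoaoeoaoueo$

Derivation:
LF mapping: 7 8 9 13 10 11 0 3 4 5 6 1 2 12
Walk LF starting at row 6, prepending L[row]:
  step 1: row=6, L[6]='$', prepend. Next row=LF[6]=0
  step 2: row=0, L[0]='o', prepend. Next row=LF[0]=7
  step 3: row=7, L[7]='e', prepend. Next row=LF[7]=3
  step 4: row=3, L[3]='u', prepend. Next row=LF[3]=13
  step 5: row=13, L[13]='o', prepend. Next row=LF[13]=12
  step 6: row=12, L[12]='a', prepend. Next row=LF[12]=2
  step 7: row=2, L[2]='o', prepend. Next row=LF[2]=9
  step 8: row=9, L[9]='e', prepend. Next row=LF[9]=5
  step 9: row=5, L[5]='o', prepend. Next row=LF[5]=11
  step 10: row=11, L[11]='a', prepend. Next row=LF[11]=1
  step 11: row=1, L[1]='o', prepend. Next row=LF[1]=8
  step 12: row=8, L[8]='e', prepend. Next row=LF[8]=4
  step 13: row=4, L[4]='o', prepend. Next row=LF[4]=10
  step 14: row=10, L[10]='i', prepend. Next row=LF[10]=6
Reversed output: ioeoaoeoaoueo$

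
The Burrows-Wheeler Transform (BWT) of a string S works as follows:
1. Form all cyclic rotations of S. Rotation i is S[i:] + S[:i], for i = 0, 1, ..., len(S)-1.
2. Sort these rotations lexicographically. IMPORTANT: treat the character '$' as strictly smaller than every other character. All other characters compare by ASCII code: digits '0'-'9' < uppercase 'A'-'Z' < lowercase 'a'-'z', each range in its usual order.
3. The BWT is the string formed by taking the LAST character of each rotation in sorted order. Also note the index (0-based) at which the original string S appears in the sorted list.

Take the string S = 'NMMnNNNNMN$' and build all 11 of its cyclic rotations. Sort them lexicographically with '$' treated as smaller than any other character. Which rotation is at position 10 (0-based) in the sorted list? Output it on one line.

Answer: nNNNNMN$NMM

Derivation:
All 11 rotations (rotation i = S[i:]+S[:i]):
  rot[0] = NMMnNNNNMN$
  rot[1] = MMnNNNNMN$N
  rot[2] = MnNNNNMN$NM
  rot[3] = nNNNNMN$NMM
  rot[4] = NNNNMN$NMMn
  rot[5] = NNNMN$NMMnN
  rot[6] = NNMN$NMMnNN
  rot[7] = NMN$NMMnNNN
  rot[8] = MN$NMMnNNNN
  rot[9] = N$NMMnNNNNM
  rot[10] = $NMMnNNNNMN
Sorted (with $ < everything):
  sorted[0] = $NMMnNNNNMN
  sorted[1] = MMnNNNNMN$N
  sorted[2] = MN$NMMnNNNN
  sorted[3] = MnNNNNMN$NM
  sorted[4] = N$NMMnNNNNM
  sorted[5] = NMMnNNNNMN$
  sorted[6] = NMN$NMMnNNN
  sorted[7] = NNMN$NMMnNN
  sorted[8] = NNNMN$NMMnN
  sorted[9] = NNNNMN$NMMn
  sorted[10] = nNNNNMN$NMM
sorted[10] = nNNNNMN$NMM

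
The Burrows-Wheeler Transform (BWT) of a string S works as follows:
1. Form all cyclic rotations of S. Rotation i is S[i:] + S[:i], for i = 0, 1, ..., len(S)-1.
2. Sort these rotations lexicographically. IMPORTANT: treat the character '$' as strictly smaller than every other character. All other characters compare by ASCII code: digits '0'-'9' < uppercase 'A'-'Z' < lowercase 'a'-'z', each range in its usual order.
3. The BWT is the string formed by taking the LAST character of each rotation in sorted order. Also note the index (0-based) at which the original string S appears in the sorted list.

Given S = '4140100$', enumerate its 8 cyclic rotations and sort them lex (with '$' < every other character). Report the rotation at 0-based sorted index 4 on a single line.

All 8 rotations (rotation i = S[i:]+S[:i]):
  rot[0] = 4140100$
  rot[1] = 140100$4
  rot[2] = 40100$41
  rot[3] = 0100$414
  rot[4] = 100$4140
  rot[5] = 00$41401
  rot[6] = 0$414010
  rot[7] = $4140100
Sorted (with $ < everything):
  sorted[0] = $4140100
  sorted[1] = 0$414010
  sorted[2] = 00$41401
  sorted[3] = 0100$414
  sorted[4] = 100$4140
  sorted[5] = 140100$4
  sorted[6] = 40100$41
  sorted[7] = 4140100$
sorted[4] = 100$4140

Answer: 100$4140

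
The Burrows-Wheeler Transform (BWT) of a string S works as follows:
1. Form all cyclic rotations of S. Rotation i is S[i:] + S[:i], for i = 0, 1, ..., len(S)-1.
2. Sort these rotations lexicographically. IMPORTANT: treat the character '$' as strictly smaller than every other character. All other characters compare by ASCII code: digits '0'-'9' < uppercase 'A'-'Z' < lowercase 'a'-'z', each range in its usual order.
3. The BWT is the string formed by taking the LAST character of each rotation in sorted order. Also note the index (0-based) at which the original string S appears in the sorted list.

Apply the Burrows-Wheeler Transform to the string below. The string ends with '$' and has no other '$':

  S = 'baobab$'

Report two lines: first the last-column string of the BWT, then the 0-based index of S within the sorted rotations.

Answer: bbbao$a
5

Derivation:
All 7 rotations (rotation i = S[i:]+S[:i]):
  rot[0] = baobab$
  rot[1] = aobab$b
  rot[2] = obab$ba
  rot[3] = bab$bao
  rot[4] = ab$baob
  rot[5] = b$baoba
  rot[6] = $baobab
Sorted (with $ < everything):
  sorted[0] = $baobab  (last char: 'b')
  sorted[1] = ab$baob  (last char: 'b')
  sorted[2] = aobab$b  (last char: 'b')
  sorted[3] = b$baoba  (last char: 'a')
  sorted[4] = bab$bao  (last char: 'o')
  sorted[5] = baobab$  (last char: '$')
  sorted[6] = obab$ba  (last char: 'a')
Last column: bbbao$a
Original string S is at sorted index 5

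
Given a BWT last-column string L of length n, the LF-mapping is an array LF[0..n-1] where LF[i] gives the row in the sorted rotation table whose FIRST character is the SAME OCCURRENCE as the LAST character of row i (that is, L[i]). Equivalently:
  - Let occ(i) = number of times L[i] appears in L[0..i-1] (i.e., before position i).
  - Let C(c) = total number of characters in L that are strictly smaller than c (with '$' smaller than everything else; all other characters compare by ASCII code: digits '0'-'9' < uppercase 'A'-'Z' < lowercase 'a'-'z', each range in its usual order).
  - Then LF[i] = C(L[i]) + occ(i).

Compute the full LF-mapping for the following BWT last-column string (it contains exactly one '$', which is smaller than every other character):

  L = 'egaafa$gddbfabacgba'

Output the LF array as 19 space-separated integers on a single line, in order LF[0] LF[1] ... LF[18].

Answer: 13 16 1 2 14 3 0 17 11 12 7 15 4 8 5 10 18 9 6

Derivation:
Char counts: '$':1, 'a':6, 'b':3, 'c':1, 'd':2, 'e':1, 'f':2, 'g':3
C (first-col start): C('$')=0, C('a')=1, C('b')=7, C('c')=10, C('d')=11, C('e')=13, C('f')=14, C('g')=16
L[0]='e': occ=0, LF[0]=C('e')+0=13+0=13
L[1]='g': occ=0, LF[1]=C('g')+0=16+0=16
L[2]='a': occ=0, LF[2]=C('a')+0=1+0=1
L[3]='a': occ=1, LF[3]=C('a')+1=1+1=2
L[4]='f': occ=0, LF[4]=C('f')+0=14+0=14
L[5]='a': occ=2, LF[5]=C('a')+2=1+2=3
L[6]='$': occ=0, LF[6]=C('$')+0=0+0=0
L[7]='g': occ=1, LF[7]=C('g')+1=16+1=17
L[8]='d': occ=0, LF[8]=C('d')+0=11+0=11
L[9]='d': occ=1, LF[9]=C('d')+1=11+1=12
L[10]='b': occ=0, LF[10]=C('b')+0=7+0=7
L[11]='f': occ=1, LF[11]=C('f')+1=14+1=15
L[12]='a': occ=3, LF[12]=C('a')+3=1+3=4
L[13]='b': occ=1, LF[13]=C('b')+1=7+1=8
L[14]='a': occ=4, LF[14]=C('a')+4=1+4=5
L[15]='c': occ=0, LF[15]=C('c')+0=10+0=10
L[16]='g': occ=2, LF[16]=C('g')+2=16+2=18
L[17]='b': occ=2, LF[17]=C('b')+2=7+2=9
L[18]='a': occ=5, LF[18]=C('a')+5=1+5=6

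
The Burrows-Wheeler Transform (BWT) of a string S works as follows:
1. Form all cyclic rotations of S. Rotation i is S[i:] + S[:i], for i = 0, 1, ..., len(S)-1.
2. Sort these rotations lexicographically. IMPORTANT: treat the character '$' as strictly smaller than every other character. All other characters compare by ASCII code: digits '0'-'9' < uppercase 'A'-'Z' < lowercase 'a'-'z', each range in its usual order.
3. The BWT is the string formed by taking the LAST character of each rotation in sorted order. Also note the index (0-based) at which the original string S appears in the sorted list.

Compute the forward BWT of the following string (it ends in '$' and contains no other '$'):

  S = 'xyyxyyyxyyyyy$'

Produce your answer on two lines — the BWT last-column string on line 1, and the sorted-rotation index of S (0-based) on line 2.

Answer: y$yyyyyyxyyxyx
1

Derivation:
All 14 rotations (rotation i = S[i:]+S[:i]):
  rot[0] = xyyxyyyxyyyyy$
  rot[1] = yyxyyyxyyyyy$x
  rot[2] = yxyyyxyyyyy$xy
  rot[3] = xyyyxyyyyy$xyy
  rot[4] = yyyxyyyyy$xyyx
  rot[5] = yyxyyyyy$xyyxy
  rot[6] = yxyyyyy$xyyxyy
  rot[7] = xyyyyy$xyyxyyy
  rot[8] = yyyyy$xyyxyyyx
  rot[9] = yyyy$xyyxyyyxy
  rot[10] = yyy$xyyxyyyxyy
  rot[11] = yy$xyyxyyyxyyy
  rot[12] = y$xyyxyyyxyyyy
  rot[13] = $xyyxyyyxyyyyy
Sorted (with $ < everything):
  sorted[0] = $xyyxyyyxyyyyy  (last char: 'y')
  sorted[1] = xyyxyyyxyyyyy$  (last char: '$')
  sorted[2] = xyyyxyyyyy$xyy  (last char: 'y')
  sorted[3] = xyyyyy$xyyxyyy  (last char: 'y')
  sorted[4] = y$xyyxyyyxyyyy  (last char: 'y')
  sorted[5] = yxyyyxyyyyy$xy  (last char: 'y')
  sorted[6] = yxyyyyy$xyyxyy  (last char: 'y')
  sorted[7] = yy$xyyxyyyxyyy  (last char: 'y')
  sorted[8] = yyxyyyxyyyyy$x  (last char: 'x')
  sorted[9] = yyxyyyyy$xyyxy  (last char: 'y')
  sorted[10] = yyy$xyyxyyyxyy  (last char: 'y')
  sorted[11] = yyyxyyyyy$xyyx  (last char: 'x')
  sorted[12] = yyyy$xyyxyyyxy  (last char: 'y')
  sorted[13] = yyyyy$xyyxyyyx  (last char: 'x')
Last column: y$yyyyyyxyyxyx
Original string S is at sorted index 1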